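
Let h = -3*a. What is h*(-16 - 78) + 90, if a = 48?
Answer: 13626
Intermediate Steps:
h = -144 (h = -3*48 = -144)
h*(-16 - 78) + 90 = -144*(-16 - 78) + 90 = -144*(-94) + 90 = 13536 + 90 = 13626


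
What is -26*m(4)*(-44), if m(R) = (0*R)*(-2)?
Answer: 0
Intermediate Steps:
m(R) = 0 (m(R) = 0*(-2) = 0)
-26*m(4)*(-44) = -26*0*(-44) = 0*(-44) = 0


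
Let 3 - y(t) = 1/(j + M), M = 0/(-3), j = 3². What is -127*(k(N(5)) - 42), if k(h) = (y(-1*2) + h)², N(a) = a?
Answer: -208153/81 ≈ -2569.8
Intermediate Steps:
j = 9
M = 0 (M = 0*(-⅓) = 0)
y(t) = 26/9 (y(t) = 3 - 1/(9 + 0) = 3 - 1/9 = 3 - 1*⅑ = 3 - ⅑ = 26/9)
k(h) = (26/9 + h)²
-127*(k(N(5)) - 42) = -127*((26 + 9*5)²/81 - 42) = -127*((26 + 45)²/81 - 42) = -127*((1/81)*71² - 42) = -127*((1/81)*5041 - 42) = -127*(5041/81 - 42) = -127*1639/81 = -208153/81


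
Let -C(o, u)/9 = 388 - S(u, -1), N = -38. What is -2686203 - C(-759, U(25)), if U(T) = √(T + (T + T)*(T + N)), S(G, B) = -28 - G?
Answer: -2682459 + 225*I ≈ -2.6825e+6 + 225.0*I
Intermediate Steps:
U(T) = √(T + 2*T*(-38 + T)) (U(T) = √(T + (T + T)*(T - 38)) = √(T + (2*T)*(-38 + T)) = √(T + 2*T*(-38 + T)))
C(o, u) = -3744 - 9*u (C(o, u) = -9*(388 - (-28 - u)) = -9*(388 + (28 + u)) = -9*(416 + u) = -3744 - 9*u)
-2686203 - C(-759, U(25)) = -2686203 - (-3744 - 9*5*√(-75 + 2*25)) = -2686203 - (-3744 - 9*5*√(-75 + 50)) = -2686203 - (-3744 - 9*25*I) = -2686203 - (-3744 - 225*I) = -2686203 + (3744 + 225*I) = -2682459 + 225*I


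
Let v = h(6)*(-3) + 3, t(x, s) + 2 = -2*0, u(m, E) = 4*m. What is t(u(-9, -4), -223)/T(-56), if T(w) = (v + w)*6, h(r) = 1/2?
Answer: 2/327 ≈ 0.0061162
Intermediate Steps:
h(r) = 1/2
t(x, s) = -2 (t(x, s) = -2 - 2*0 = -2 + 0 = -2)
v = 3/2 (v = (1/2)*(-3) + 3 = -3/2 + 3 = 3/2 ≈ 1.5000)
T(w) = 9 + 6*w (T(w) = (3/2 + w)*6 = 9 + 6*w)
t(u(-9, -4), -223)/T(-56) = -2/(9 + 6*(-56)) = -2/(9 - 336) = -2/(-327) = -2*(-1/327) = 2/327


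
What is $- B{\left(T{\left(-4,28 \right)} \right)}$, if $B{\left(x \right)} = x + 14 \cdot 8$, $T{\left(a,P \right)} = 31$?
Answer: $-143$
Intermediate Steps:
$B{\left(x \right)} = 112 + x$ ($B{\left(x \right)} = x + 112 = 112 + x$)
$- B{\left(T{\left(-4,28 \right)} \right)} = - (112 + 31) = \left(-1\right) 143 = -143$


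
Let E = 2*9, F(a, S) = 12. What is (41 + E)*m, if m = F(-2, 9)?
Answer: 708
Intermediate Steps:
m = 12
E = 18
(41 + E)*m = (41 + 18)*12 = 59*12 = 708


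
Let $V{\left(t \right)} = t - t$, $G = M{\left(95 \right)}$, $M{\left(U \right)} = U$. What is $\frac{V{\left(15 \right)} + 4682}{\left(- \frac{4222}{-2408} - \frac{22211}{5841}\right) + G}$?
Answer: $\frac{32926464648}{653681887} \approx 50.371$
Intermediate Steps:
$G = 95$
$V{\left(t \right)} = 0$
$\frac{V{\left(15 \right)} + 4682}{\left(- \frac{4222}{-2408} - \frac{22211}{5841}\right) + G} = \frac{0 + 4682}{\left(- \frac{4222}{-2408} - \frac{22211}{5841}\right) + 95} = \frac{4682}{\left(\left(-4222\right) \left(- \frac{1}{2408}\right) - \frac{22211}{5841}\right) + 95} = \frac{4682}{\left(\frac{2111}{1204} - \frac{22211}{5841}\right) + 95} = \frac{4682}{- \frac{14411693}{7032564} + 95} = \frac{4682}{\frac{653681887}{7032564}} = 4682 \cdot \frac{7032564}{653681887} = \frac{32926464648}{653681887}$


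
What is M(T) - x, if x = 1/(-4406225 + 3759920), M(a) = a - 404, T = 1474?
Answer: 691546351/646305 ≈ 1070.0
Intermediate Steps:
M(a) = -404 + a
x = -1/646305 (x = 1/(-646305) = -1/646305 ≈ -1.5473e-6)
M(T) - x = (-404 + 1474) - 1*(-1/646305) = 1070 + 1/646305 = 691546351/646305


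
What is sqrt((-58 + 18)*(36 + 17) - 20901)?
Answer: I*sqrt(23021) ≈ 151.73*I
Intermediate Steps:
sqrt((-58 + 18)*(36 + 17) - 20901) = sqrt(-40*53 - 20901) = sqrt(-2120 - 20901) = sqrt(-23021) = I*sqrt(23021)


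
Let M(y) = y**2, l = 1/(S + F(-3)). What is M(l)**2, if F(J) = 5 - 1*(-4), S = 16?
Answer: 1/390625 ≈ 2.5600e-6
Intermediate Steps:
F(J) = 9 (F(J) = 5 + 4 = 9)
l = 1/25 (l = 1/(16 + 9) = 1/25 ≈ 0.040000)
M(l)**2 = ((1/25)**2)**2 = (1/625)**2 = 1/390625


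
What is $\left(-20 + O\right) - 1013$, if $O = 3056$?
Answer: $2023$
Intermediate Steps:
$\left(-20 + O\right) - 1013 = \left(-20 + 3056\right) - 1013 = 3036 - 1013 = 2023$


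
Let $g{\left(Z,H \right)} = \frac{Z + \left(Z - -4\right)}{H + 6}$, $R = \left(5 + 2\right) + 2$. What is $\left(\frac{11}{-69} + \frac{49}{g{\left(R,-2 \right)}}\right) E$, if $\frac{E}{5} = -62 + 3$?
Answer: $- \frac{1959095}{759} \approx -2581.2$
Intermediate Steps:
$R = 9$ ($R = 7 + 2 = 9$)
$g{\left(Z,H \right)} = \frac{4 + 2 Z}{6 + H}$ ($g{\left(Z,H \right)} = \frac{Z + \left(Z + 4\right)}{6 + H} = \frac{Z + \left(4 + Z\right)}{6 + H} = \frac{4 + 2 Z}{6 + H}$)
$E = -295$ ($E = 5 \left(-62 + 3\right) = 5 \left(-59\right) = -295$)
$\left(\frac{11}{-69} + \frac{49}{g{\left(R,-2 \right)}}\right) E = \left(\frac{11}{-69} + \frac{49}{2 \frac{1}{6 - 2} \left(2 + 9\right)}\right) \left(-295\right) = \left(11 \left(- \frac{1}{69}\right) + \frac{49}{2 \cdot \frac{1}{4} \cdot 11}\right) \left(-295\right) = \left(- \frac{11}{69} + \frac{49}{2 \cdot \frac{1}{4} \cdot 11}\right) \left(-295\right) = \left(- \frac{11}{69} + \frac{49}{\frac{11}{2}}\right) \left(-295\right) = \left(- \frac{11}{69} + 49 \cdot \frac{2}{11}\right) \left(-295\right) = \left(- \frac{11}{69} + \frac{98}{11}\right) \left(-295\right) = \frac{6641}{759} \left(-295\right) = - \frac{1959095}{759}$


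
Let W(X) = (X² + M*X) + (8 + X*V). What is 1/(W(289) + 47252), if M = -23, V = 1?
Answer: 1/124423 ≈ 8.0371e-6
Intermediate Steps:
W(X) = 8 + X² - 22*X (W(X) = (X² - 23*X) + (8 + X*1) = (X² - 23*X) + (8 + X) = 8 + X² - 22*X)
1/(W(289) + 47252) = 1/((8 + 289² - 22*289) + 47252) = 1/((8 + 83521 - 6358) + 47252) = 1/(77171 + 47252) = 1/124423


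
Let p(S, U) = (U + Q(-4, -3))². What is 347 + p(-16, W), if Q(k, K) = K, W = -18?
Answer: 788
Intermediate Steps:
p(S, U) = (-3 + U)² (p(S, U) = (U - 3)² = (-3 + U)²)
347 + p(-16, W) = 347 + (-3 - 18)² = 347 + (-21)² = 347 + 441 = 788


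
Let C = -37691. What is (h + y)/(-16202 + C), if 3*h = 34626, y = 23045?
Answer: -4941/7699 ≈ -0.64177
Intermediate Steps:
h = 11542 (h = (⅓)*34626 = 11542)
(h + y)/(-16202 + C) = (11542 + 23045)/(-16202 - 37691) = 34587/(-53893) = 34587*(-1/53893) = -4941/7699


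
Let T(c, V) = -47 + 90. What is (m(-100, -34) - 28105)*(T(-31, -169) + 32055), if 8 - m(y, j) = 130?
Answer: -906030246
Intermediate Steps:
T(c, V) = 43
m(y, j) = -122 (m(y, j) = 8 - 1*130 = 8 - 130 = -122)
(m(-100, -34) - 28105)*(T(-31, -169) + 32055) = (-122 - 28105)*(43 + 32055) = -28227*32098 = -906030246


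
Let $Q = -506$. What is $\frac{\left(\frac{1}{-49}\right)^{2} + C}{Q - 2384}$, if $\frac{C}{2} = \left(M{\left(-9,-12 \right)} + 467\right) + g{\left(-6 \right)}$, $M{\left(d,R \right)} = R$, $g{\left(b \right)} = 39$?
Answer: $- \frac{2372189}{6938890} \approx -0.34187$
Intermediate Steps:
$C = 988$ ($C = 2 \left(\left(-12 + 467\right) + 39\right) = 2 \left(455 + 39\right) = 2 \cdot 494 = 988$)
$\frac{\left(\frac{1}{-49}\right)^{2} + C}{Q - 2384} = \frac{\left(\frac{1}{-49}\right)^{2} + 988}{-506 - 2384} = \frac{\left(- \frac{1}{49}\right)^{2} + 988}{-2890} = \left(\frac{1}{2401} + 988\right) \left(- \frac{1}{2890}\right) = \frac{2372189}{2401} \left(- \frac{1}{2890}\right) = - \frac{2372189}{6938890}$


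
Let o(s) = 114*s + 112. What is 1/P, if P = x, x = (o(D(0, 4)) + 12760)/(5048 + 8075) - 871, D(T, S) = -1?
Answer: -13123/11417375 ≈ -0.0011494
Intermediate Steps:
o(s) = 112 + 114*s
x = -11417375/13123 (x = ((112 + 114*(-1)) + 12760)/(5048 + 8075) - 871 = ((112 - 114) + 12760)/13123 - 871 = (-2 + 12760)*(1/13123) - 871 = 12758*(1/13123) - 871 = 12758/13123 - 871 = -11417375/13123 ≈ -870.03)
P = -11417375/13123 ≈ -870.03
1/P = 1/(-11417375/13123) = -13123/11417375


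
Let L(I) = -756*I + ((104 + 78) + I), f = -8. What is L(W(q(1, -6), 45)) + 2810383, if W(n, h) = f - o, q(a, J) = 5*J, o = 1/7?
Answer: 19716990/7 ≈ 2.8167e+6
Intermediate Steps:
o = ⅐ ≈ 0.14286
W(n, h) = -57/7 (W(n, h) = -8 - 1*⅐ = -8 - ⅐ = -57/7)
L(I) = 182 - 755*I (L(I) = -756*I + (182 + I) = 182 - 755*I)
L(W(q(1, -6), 45)) + 2810383 = (182 - 755*(-57/7)) + 2810383 = (182 + 43035/7) + 2810383 = 44309/7 + 2810383 = 19716990/7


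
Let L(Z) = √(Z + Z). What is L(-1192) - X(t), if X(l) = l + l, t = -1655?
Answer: 3310 + 4*I*√149 ≈ 3310.0 + 48.826*I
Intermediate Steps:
X(l) = 2*l
L(Z) = √2*√Z (L(Z) = √(2*Z) = √2*√Z)
L(-1192) - X(t) = √2*√(-1192) - 2*(-1655) = √2*(2*I*√298) - 1*(-3310) = 4*I*√149 + 3310 = 3310 + 4*I*√149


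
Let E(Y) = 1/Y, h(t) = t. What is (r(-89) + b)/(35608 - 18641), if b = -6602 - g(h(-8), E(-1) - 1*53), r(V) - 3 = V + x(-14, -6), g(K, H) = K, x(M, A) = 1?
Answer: -6679/16967 ≈ -0.39365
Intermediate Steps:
r(V) = 4 + V (r(V) = 3 + (V + 1) = 3 + (1 + V) = 4 + V)
b = -6594 (b = -6602 - 1*(-8) = -6602 + 8 = -6594)
(r(-89) + b)/(35608 - 18641) = ((4 - 89) - 6594)/(35608 - 18641) = (-85 - 6594)/16967 = -6679*1/16967 = -6679/16967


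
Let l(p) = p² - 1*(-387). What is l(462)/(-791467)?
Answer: -213831/791467 ≈ -0.27017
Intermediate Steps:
l(p) = 387 + p² (l(p) = p² + 387 = 387 + p²)
l(462)/(-791467) = (387 + 462²)/(-791467) = (387 + 213444)*(-1/791467) = 213831*(-1/791467) = -213831/791467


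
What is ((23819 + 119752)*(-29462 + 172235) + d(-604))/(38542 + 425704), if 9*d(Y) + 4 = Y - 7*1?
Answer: 30747093472/696369 ≈ 44153.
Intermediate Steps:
d(Y) = -11/9 + Y/9 (d(Y) = -4/9 + (Y - 7*1)/9 = -4/9 + (Y - 7)/9 = -4/9 + (-7 + Y)/9 = -4/9 + (-7/9 + Y/9) = -11/9 + Y/9)
((23819 + 119752)*(-29462 + 172235) + d(-604))/(38542 + 425704) = ((23819 + 119752)*(-29462 + 172235) + (-11/9 + (⅑)*(-604)))/(38542 + 425704) = (143571*142773 + (-11/9 - 604/9))/464246 = (20498062383 - 205/3)*(1/464246) = (61494186944/3)*(1/464246) = 30747093472/696369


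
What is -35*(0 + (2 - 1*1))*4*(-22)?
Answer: 3080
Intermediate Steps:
-35*(0 + (2 - 1*1))*4*(-22) = -35*(0 + (2 - 1))*4*(-22) = -35*(0 + 1)*4*(-22) = -35*4*(-22) = -140*(-22) = 3080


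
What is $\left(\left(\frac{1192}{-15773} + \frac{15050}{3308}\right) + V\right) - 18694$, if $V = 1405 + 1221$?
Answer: $- \frac{419073972599}{26088542} \approx -16064.0$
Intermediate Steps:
$V = 2626$
$\left(\left(\frac{1192}{-15773} + \frac{15050}{3308}\right) + V\right) - 18694 = \left(\left(\frac{1192}{-15773} + \frac{15050}{3308}\right) + 2626\right) - 18694 = \left(\left(1192 \left(- \frac{1}{15773}\right) + 15050 \cdot \frac{1}{3308}\right) + 2626\right) - 18694 = \left(\left(- \frac{1192}{15773} + \frac{7525}{1654}\right) + 2626\right) - 18694 = \left(\frac{116720257}{26088542} + 2626\right) - 18694 = \frac{68625231549}{26088542} - 18694 = - \frac{419073972599}{26088542}$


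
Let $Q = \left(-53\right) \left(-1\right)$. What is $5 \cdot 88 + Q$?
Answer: $493$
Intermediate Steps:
$Q = 53$
$5 \cdot 88 + Q = 5 \cdot 88 + 53 = 440 + 53 = 493$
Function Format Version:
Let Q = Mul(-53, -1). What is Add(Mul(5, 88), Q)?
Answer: 493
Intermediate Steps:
Q = 53
Add(Mul(5, 88), Q) = Add(Mul(5, 88), 53) = Add(440, 53) = 493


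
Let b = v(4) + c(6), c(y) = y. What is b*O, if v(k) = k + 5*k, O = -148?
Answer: -4440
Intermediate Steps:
v(k) = 6*k
b = 30 (b = 6*4 + 6 = 24 + 6 = 30)
b*O = 30*(-148) = -4440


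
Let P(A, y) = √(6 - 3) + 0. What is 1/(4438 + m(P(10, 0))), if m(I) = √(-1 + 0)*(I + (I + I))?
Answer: 4438/19695871 - 3*I*√3/19695871 ≈ 0.00022533 - 2.6382e-7*I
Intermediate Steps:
P(A, y) = √3 (P(A, y) = √3 + 0 = √3)
m(I) = 3*I*I (m(I) = √(-1)*(I + 2*I) = I*(3*I) = 3*I*I)
1/(4438 + m(P(10, 0))) = 1/(4438 + 3*I*√3)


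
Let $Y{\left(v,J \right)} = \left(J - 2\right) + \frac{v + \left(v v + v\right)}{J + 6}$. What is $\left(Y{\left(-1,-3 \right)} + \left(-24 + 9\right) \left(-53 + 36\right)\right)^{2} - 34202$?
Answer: $\frac{253183}{9} \approx 28131.0$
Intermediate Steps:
$Y{\left(v,J \right)} = -2 + J + \frac{v^{2} + 2 v}{6 + J}$ ($Y{\left(v,J \right)} = \left(-2 + J\right) + \frac{v + \left(v^{2} + v\right)}{6 + J} = \left(-2 + J\right) + \frac{v + \left(v + v^{2}\right)}{6 + J} = \left(-2 + J\right) + \frac{v^{2} + 2 v}{6 + J} = -2 + J + \frac{v^{2} + 2 v}{6 + J}$)
$\left(Y{\left(-1,-3 \right)} + \left(-24 + 9\right) \left(-53 + 36\right)\right)^{2} - 34202 = \left(\frac{-12 + \left(-3\right)^{2} + \left(-1\right)^{2} + 2 \left(-1\right) + 4 \left(-3\right)}{6 - 3} + \left(-24 + 9\right) \left(-53 + 36\right)\right)^{2} - 34202 = \left(\frac{-12 + 9 + 1 - 2 - 12}{3} - -255\right)^{2} - 34202 = \left(\frac{1}{3} \left(-16\right) + 255\right)^{2} - 34202 = \left(- \frac{16}{3} + 255\right)^{2} - 34202 = \left(\frac{749}{3}\right)^{2} - 34202 = \frac{561001}{9} - 34202 = \frac{253183}{9}$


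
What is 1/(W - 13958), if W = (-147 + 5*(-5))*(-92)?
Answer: 1/1866 ≈ 0.00053591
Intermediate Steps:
W = 15824 (W = (-147 - 25)*(-92) = -172*(-92) = 15824)
1/(W - 13958) = 1/(15824 - 13958) = 1/1866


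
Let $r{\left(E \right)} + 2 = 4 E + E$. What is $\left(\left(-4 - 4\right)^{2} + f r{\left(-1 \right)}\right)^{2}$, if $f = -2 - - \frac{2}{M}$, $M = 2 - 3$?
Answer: $8464$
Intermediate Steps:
$M = -1$ ($M = 2 - 3 = -1$)
$f = -4$ ($f = -2 - - \frac{2}{-1} = -2 - \left(-2\right) \left(-1\right) = -2 - 2 = -4$)
$r{\left(E \right)} = -2 + 5 E$ ($r{\left(E \right)} = -2 + \left(4 E + E\right) = -2 + 5 E$)
$\left(\left(-4 - 4\right)^{2} + f r{\left(-1 \right)}\right)^{2} = \left(\left(-4 - 4\right)^{2} - 4 \left(-2 + 5 \left(-1\right)\right)\right)^{2} = \left(\left(-8\right)^{2} - 4 \left(-2 - 5\right)\right)^{2} = \left(64 - -28\right)^{2} = \left(64 + 28\right)^{2} = 92^{2} = 8464$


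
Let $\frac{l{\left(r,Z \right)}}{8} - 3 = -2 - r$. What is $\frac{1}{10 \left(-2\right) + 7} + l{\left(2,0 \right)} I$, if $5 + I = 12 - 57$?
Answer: $\frac{5199}{13} \approx 399.92$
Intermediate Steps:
$l{\left(r,Z \right)} = 8 - 8 r$ ($l{\left(r,Z \right)} = 24 + 8 \left(-2 - r\right) = 24 - \left(16 + 8 r\right) = 8 - 8 r$)
$I = -50$ ($I = -5 + \left(12 - 57\right) = -5 - 45 = -50$)
$\frac{1}{10 \left(-2\right) + 7} + l{\left(2,0 \right)} I = \frac{1}{10 \left(-2\right) + 7} + \left(8 - 16\right) \left(-50\right) = \frac{1}{-20 + 7} + \left(8 - 16\right) \left(-50\right) = \frac{1}{-13} - -400 = - \frac{1}{13} + 400 = \frac{5199}{13}$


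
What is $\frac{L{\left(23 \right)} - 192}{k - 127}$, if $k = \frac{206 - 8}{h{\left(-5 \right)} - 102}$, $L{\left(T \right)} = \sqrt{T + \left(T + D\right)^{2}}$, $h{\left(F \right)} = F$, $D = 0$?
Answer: $\frac{20544}{13787} - \frac{214 \sqrt{138}}{13787} \approx 1.3078$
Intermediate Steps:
$L{\left(T \right)} = \sqrt{T + T^{2}}$ ($L{\left(T \right)} = \sqrt{T + \left(T + 0\right)^{2}} = \sqrt{T + T^{2}}$)
$k = - \frac{198}{107}$ ($k = \frac{206 - 8}{-5 - 102} = \frac{198}{-107} = 198 \left(- \frac{1}{107}\right) = - \frac{198}{107} \approx -1.8505$)
$\frac{L{\left(23 \right)} - 192}{k - 127} = \frac{\sqrt{23 \left(1 + 23\right)} - 192}{- \frac{198}{107} - 127} = \frac{\sqrt{23 \cdot 24} - 192}{- \frac{13787}{107}} = \left(\sqrt{552} - 192\right) \left(- \frac{107}{13787}\right) = \left(2 \sqrt{138} - 192\right) \left(- \frac{107}{13787}\right) = \left(-192 + 2 \sqrt{138}\right) \left(- \frac{107}{13787}\right) = \frac{20544}{13787} - \frac{214 \sqrt{138}}{13787}$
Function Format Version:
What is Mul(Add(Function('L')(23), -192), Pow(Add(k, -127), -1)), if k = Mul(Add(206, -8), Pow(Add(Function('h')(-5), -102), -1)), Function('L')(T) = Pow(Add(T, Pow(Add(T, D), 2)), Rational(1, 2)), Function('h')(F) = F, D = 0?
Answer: Add(Rational(20544, 13787), Mul(Rational(-214, 13787), Pow(138, Rational(1, 2)))) ≈ 1.3078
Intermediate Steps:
Function('L')(T) = Pow(Add(T, Pow(T, 2)), Rational(1, 2)) (Function('L')(T) = Pow(Add(T, Pow(Add(T, 0), 2)), Rational(1, 2)) = Pow(Add(T, Pow(T, 2)), Rational(1, 2)))
k = Rational(-198, 107) (k = Mul(Add(206, -8), Pow(Add(-5, -102), -1)) = Mul(198, Pow(-107, -1)) = Mul(198, Rational(-1, 107)) = Rational(-198, 107) ≈ -1.8505)
Mul(Add(Function('L')(23), -192), Pow(Add(k, -127), -1)) = Mul(Add(Pow(Mul(23, Add(1, 23)), Rational(1, 2)), -192), Pow(Add(Rational(-198, 107), -127), -1)) = Mul(Add(Pow(Mul(23, 24), Rational(1, 2)), -192), Pow(Rational(-13787, 107), -1)) = Mul(Add(Pow(552, Rational(1, 2)), -192), Rational(-107, 13787)) = Mul(Add(Mul(2, Pow(138, Rational(1, 2))), -192), Rational(-107, 13787)) = Mul(Add(-192, Mul(2, Pow(138, Rational(1, 2)))), Rational(-107, 13787)) = Add(Rational(20544, 13787), Mul(Rational(-214, 13787), Pow(138, Rational(1, 2))))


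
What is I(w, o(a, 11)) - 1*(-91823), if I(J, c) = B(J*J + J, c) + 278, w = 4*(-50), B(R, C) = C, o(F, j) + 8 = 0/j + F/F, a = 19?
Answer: 92094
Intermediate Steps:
o(F, j) = -7 (o(F, j) = -8 + (0/j + F/F) = -8 + (0 + 1) = -8 + 1 = -7)
w = -200
I(J, c) = 278 + c (I(J, c) = c + 278 = 278 + c)
I(w, o(a, 11)) - 1*(-91823) = (278 - 7) - 1*(-91823) = 271 + 91823 = 92094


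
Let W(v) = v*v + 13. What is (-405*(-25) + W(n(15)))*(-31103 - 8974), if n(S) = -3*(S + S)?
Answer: -730924326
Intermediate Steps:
n(S) = -6*S
W(v) = 13 + v**2 (W(v) = v**2 + 13 = 13 + v**2)
(-405*(-25) + W(n(15)))*(-31103 - 8974) = (-405*(-25) + (13 + (-6*15)**2))*(-31103 - 8974) = (10125 + (13 + (-90)**2))*(-40077) = (10125 + (13 + 8100))*(-40077) = (10125 + 8113)*(-40077) = 18238*(-40077) = -730924326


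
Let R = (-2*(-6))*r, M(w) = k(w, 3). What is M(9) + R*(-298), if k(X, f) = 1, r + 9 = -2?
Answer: 39337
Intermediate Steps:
r = -11 (r = -9 - 2 = -11)
M(w) = 1
R = -132 (R = -2*(-6)*(-11) = 12*(-11) = -132)
M(9) + R*(-298) = 1 - 132*(-298) = 1 + 39336 = 39337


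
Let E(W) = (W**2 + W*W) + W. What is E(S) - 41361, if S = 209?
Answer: 46210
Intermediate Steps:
E(W) = W + 2*W**2 (E(W) = (W**2 + W**2) + W = 2*W**2 + W = W + 2*W**2)
E(S) - 41361 = 209*(1 + 2*209) - 41361 = 209*(1 + 418) - 41361 = 209*419 - 41361 = 87571 - 41361 = 46210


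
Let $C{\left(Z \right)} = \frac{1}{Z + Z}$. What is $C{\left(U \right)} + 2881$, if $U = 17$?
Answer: $\frac{97955}{34} \approx 2881.0$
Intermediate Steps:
$C{\left(Z \right)} = \frac{1}{2 Z}$
$C{\left(U \right)} + 2881 = \frac{1}{2 \cdot 17} + 2881 = \frac{1}{2} \cdot \frac{1}{17} + 2881 = \frac{1}{34} + 2881 = \frac{97955}{34}$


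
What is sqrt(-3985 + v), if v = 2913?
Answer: 4*I*sqrt(67) ≈ 32.741*I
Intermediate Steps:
sqrt(-3985 + v) = sqrt(-3985 + 2913) = sqrt(-1072) = 4*I*sqrt(67)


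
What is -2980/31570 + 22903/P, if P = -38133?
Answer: -83668405/120385881 ≈ -0.69500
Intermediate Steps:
-2980/31570 + 22903/P = -2980/31570 + 22903/(-38133) = -2980*1/31570 + 22903*(-1/38133) = -298/3157 - 22903/38133 = -83668405/120385881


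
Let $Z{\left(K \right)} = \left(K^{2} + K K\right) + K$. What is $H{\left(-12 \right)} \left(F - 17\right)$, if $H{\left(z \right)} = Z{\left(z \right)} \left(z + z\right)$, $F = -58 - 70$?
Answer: $960480$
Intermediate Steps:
$F = -128$
$Z{\left(K \right)} = K + 2 K^{2}$ ($Z{\left(K \right)} = \left(K^{2} + K^{2}\right) + K = 2 K^{2} + K = K + 2 K^{2}$)
$H{\left(z \right)} = 2 z^{2} \left(1 + 2 z\right)$ ($H{\left(z \right)} = z \left(1 + 2 z\right) \left(z + z\right) = z \left(1 + 2 z\right) 2 z = 2 z^{2} \left(1 + 2 z\right)$)
$H{\left(-12 \right)} \left(F - 17\right) = \left(-12\right)^{2} \left(2 + 4 \left(-12\right)\right) \left(-128 - 17\right) = 144 \left(2 - 48\right) \left(-145\right) = 144 \left(-46\right) \left(-145\right) = \left(-6624\right) \left(-145\right) = 960480$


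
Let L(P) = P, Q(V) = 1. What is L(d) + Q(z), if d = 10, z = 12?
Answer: 11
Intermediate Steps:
L(d) + Q(z) = 10 + 1 = 11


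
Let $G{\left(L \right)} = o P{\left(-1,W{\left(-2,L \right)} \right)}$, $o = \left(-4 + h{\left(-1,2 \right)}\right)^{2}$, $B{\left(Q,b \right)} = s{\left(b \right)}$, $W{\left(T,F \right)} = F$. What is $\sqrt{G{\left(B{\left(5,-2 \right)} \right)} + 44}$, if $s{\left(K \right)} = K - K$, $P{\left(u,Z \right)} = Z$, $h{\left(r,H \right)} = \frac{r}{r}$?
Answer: $2 \sqrt{11} \approx 6.6332$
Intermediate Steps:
$h{\left(r,H \right)} = 1$
$s{\left(K \right)} = 0$
$B{\left(Q,b \right)} = 0$
$o = 9$ ($o = \left(-4 + 1\right)^{2} = \left(-3\right)^{2} = 9$)
$G{\left(L \right)} = 9 L$
$\sqrt{G{\left(B{\left(5,-2 \right)} \right)} + 44} = \sqrt{9 \cdot 0 + 44} = \sqrt{0 + 44} = \sqrt{44} = 2 \sqrt{11}$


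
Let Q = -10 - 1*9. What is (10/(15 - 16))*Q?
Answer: 190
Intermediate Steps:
Q = -19 (Q = -10 - 9 = -19)
(10/(15 - 16))*Q = (10/(15 - 16))*(-19) = (10/(-1))*(-19) = -1*10*(-19) = -10*(-19) = 190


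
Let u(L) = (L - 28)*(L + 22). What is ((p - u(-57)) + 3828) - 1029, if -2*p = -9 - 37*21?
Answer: 217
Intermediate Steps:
u(L) = (-28 + L)*(22 + L)
p = 393 (p = -(-9 - 37*21)/2 = -(-9 - 777)/2 = -1/2*(-786) = 393)
((p - u(-57)) + 3828) - 1029 = ((393 - (-616 + (-57)**2 - 6*(-57))) + 3828) - 1029 = ((393 - (-616 + 3249 + 342)) + 3828) - 1029 = ((393 - 1*2975) + 3828) - 1029 = ((393 - 2975) + 3828) - 1029 = (-2582 + 3828) - 1029 = 1246 - 1029 = 217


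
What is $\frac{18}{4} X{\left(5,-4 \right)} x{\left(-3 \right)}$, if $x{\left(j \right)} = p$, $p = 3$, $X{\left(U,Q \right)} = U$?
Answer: $\frac{135}{2} \approx 67.5$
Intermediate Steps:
$x{\left(j \right)} = 3$
$\frac{18}{4} X{\left(5,-4 \right)} x{\left(-3 \right)} = \frac{18}{4} \cdot 5 \cdot 3 = 18 \cdot \frac{1}{4} \cdot 5 \cdot 3 = \frac{9}{2} \cdot 5 \cdot 3 = \frac{45}{2} \cdot 3 = \frac{135}{2}$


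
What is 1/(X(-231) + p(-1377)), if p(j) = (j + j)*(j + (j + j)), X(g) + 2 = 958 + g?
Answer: 1/11377499 ≈ 8.7893e-8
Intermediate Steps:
X(g) = 956 + g (X(g) = -2 + (958 + g) = 956 + g)
p(j) = 6*j**2 (p(j) = (2*j)*(j + 2*j) = (2*j)*(3*j) = 6*j**2)
1/(X(-231) + p(-1377)) = 1/((956 - 231) + 6*(-1377)**2) = 1/(725 + 6*1896129) = 1/(725 + 11376774) = 1/11377499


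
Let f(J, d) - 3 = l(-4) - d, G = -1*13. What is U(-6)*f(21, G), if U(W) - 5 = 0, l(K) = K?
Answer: 60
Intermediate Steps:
G = -13
U(W) = 5 (U(W) = 5 + 0 = 5)
f(J, d) = -1 - d (f(J, d) = 3 + (-4 - d) = -1 - d)
U(-6)*f(21, G) = 5*(-1 - 1*(-13)) = 5*(-1 + 13) = 5*12 = 60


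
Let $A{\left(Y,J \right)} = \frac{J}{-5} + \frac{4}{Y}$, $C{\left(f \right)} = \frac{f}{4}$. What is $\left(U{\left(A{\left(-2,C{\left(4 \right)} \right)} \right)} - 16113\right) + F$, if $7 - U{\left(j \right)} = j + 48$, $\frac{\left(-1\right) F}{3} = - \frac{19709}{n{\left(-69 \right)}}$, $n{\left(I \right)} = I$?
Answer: $- \frac{1956002}{115} \approx -17009.0$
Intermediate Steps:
$F = - \frac{19709}{23}$ ($F = - 3 \left(- \frac{19709}{-69}\right) = - 3 \left(\left(-19709\right) \left(- \frac{1}{69}\right)\right) = \left(-3\right) \frac{19709}{69} = - \frac{19709}{23} \approx -856.91$)
$C{\left(f \right)} = \frac{f}{4}$ ($C{\left(f \right)} = f \frac{1}{4} = \frac{f}{4}$)
$A{\left(Y,J \right)} = \frac{4}{Y} - \frac{J}{5}$ ($A{\left(Y,J \right)} = J \left(- \frac{1}{5}\right) + \frac{4}{Y} = - \frac{J}{5} + \frac{4}{Y} = \frac{4}{Y} - \frac{J}{5}$)
$U{\left(j \right)} = -41 - j$ ($U{\left(j \right)} = 7 - \left(j + 48\right) = 7 - \left(48 + j\right) = -41 - j$)
$\left(U{\left(A{\left(-2,C{\left(4 \right)} \right)} \right)} - 16113\right) + F = \left(\left(-41 - \left(\frac{4}{-2} - \frac{\frac{1}{4} \cdot 4}{5}\right)\right) - 16113\right) - \frac{19709}{23} = \left(\left(-41 - \left(4 \left(- \frac{1}{2}\right) - \frac{1}{5}\right)\right) - 16113\right) - \frac{19709}{23} = \left(\left(-41 - \left(-2 - \frac{1}{5}\right)\right) - 16113\right) - \frac{19709}{23} = \left(\left(-41 - - \frac{11}{5}\right) - 16113\right) - \frac{19709}{23} = \left(\left(-41 + \frac{11}{5}\right) - 16113\right) - \frac{19709}{23} = \left(- \frac{194}{5} - 16113\right) - \frac{19709}{23} = - \frac{80759}{5} - \frac{19709}{23} = - \frac{1956002}{115}$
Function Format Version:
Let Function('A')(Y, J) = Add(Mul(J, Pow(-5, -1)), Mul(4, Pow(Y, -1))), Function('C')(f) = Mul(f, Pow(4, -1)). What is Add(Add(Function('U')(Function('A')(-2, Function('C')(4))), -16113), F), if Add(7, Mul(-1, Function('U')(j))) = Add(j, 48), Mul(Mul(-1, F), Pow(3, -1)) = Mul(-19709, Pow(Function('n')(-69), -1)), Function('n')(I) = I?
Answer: Rational(-1956002, 115) ≈ -17009.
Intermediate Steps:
F = Rational(-19709, 23) (F = Mul(-3, Mul(-19709, Pow(-69, -1))) = Mul(-3, Mul(-19709, Rational(-1, 69))) = Mul(-3, Rational(19709, 69)) = Rational(-19709, 23) ≈ -856.91)
Function('C')(f) = Mul(Rational(1, 4), f) (Function('C')(f) = Mul(f, Rational(1, 4)) = Mul(Rational(1, 4), f))
Function('A')(Y, J) = Add(Mul(4, Pow(Y, -1)), Mul(Rational(-1, 5), J)) (Function('A')(Y, J) = Add(Mul(J, Rational(-1, 5)), Mul(4, Pow(Y, -1))) = Add(Mul(Rational(-1, 5), J), Mul(4, Pow(Y, -1))) = Add(Mul(4, Pow(Y, -1)), Mul(Rational(-1, 5), J)))
Function('U')(j) = Add(-41, Mul(-1, j)) (Function('U')(j) = Add(7, Mul(-1, Add(j, 48))) = Add(7, Mul(-1, Add(48, j))) = Add(7, Add(-48, Mul(-1, j))) = Add(-41, Mul(-1, j)))
Add(Add(Function('U')(Function('A')(-2, Function('C')(4))), -16113), F) = Add(Add(Add(-41, Mul(-1, Add(Mul(4, Pow(-2, -1)), Mul(Rational(-1, 5), Mul(Rational(1, 4), 4))))), -16113), Rational(-19709, 23)) = Add(Add(Add(-41, Mul(-1, Add(Mul(4, Rational(-1, 2)), Mul(Rational(-1, 5), 1)))), -16113), Rational(-19709, 23)) = Add(Add(Add(-41, Mul(-1, Add(-2, Rational(-1, 5)))), -16113), Rational(-19709, 23)) = Add(Add(Add(-41, Mul(-1, Rational(-11, 5))), -16113), Rational(-19709, 23)) = Add(Add(Add(-41, Rational(11, 5)), -16113), Rational(-19709, 23)) = Add(Add(Rational(-194, 5), -16113), Rational(-19709, 23)) = Add(Rational(-80759, 5), Rational(-19709, 23)) = Rational(-1956002, 115)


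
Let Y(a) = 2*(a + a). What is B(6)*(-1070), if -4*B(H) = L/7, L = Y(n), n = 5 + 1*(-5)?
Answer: 0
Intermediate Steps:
n = 0 (n = 5 - 5 = 0)
Y(a) = 4*a (Y(a) = 2*(2*a) = 4*a)
L = 0 (L = 4*0 = 0)
B(H) = 0 (B(H) = -0/7 = -1/4*0 = 0)
B(6)*(-1070) = 0*(-1070) = 0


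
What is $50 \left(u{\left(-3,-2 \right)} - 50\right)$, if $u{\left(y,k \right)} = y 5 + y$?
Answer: $-3400$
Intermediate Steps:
$u{\left(y,k \right)} = 6 y$ ($u{\left(y,k \right)} = 5 y + y = 6 y$)
$50 \left(u{\left(-3,-2 \right)} - 50\right) = 50 \left(6 \left(-3\right) - 50\right) = 50 \left(-18 - 50\right) = 50 \left(-68\right) = -3400$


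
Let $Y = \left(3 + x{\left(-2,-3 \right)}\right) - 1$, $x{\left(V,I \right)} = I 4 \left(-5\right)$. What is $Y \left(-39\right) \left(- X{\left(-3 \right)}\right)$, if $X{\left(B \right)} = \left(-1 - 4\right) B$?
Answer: $36270$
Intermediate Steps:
$X{\left(B \right)} = - 5 B$
$x{\left(V,I \right)} = - 20 I$ ($x{\left(V,I \right)} = 4 I \left(-5\right) = - 20 I$)
$Y = 62$ ($Y = \left(3 - -60\right) - 1 = \left(3 + 60\right) - 1 = 63 - 1 = 62$)
$Y \left(-39\right) \left(- X{\left(-3 \right)}\right) = 62 \left(-39\right) \left(- \left(-5\right) \left(-3\right)\right) = - 2418 \left(\left(-1\right) 15\right) = \left(-2418\right) \left(-15\right) = 36270$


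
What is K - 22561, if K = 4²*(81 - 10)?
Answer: -21425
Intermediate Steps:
K = 1136 (K = 16*71 = 1136)
K - 22561 = 1136 - 22561 = -21425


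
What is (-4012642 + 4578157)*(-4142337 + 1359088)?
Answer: -1573969058235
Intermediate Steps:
(-4012642 + 4578157)*(-4142337 + 1359088) = 565515*(-2783249) = -1573969058235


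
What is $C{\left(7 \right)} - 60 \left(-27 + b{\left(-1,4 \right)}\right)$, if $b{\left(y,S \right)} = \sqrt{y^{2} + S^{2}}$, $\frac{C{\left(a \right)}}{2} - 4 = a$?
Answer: $1642 - 60 \sqrt{17} \approx 1394.6$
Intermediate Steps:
$C{\left(a \right)} = 8 + 2 a$
$b{\left(y,S \right)} = \sqrt{S^{2} + y^{2}}$
$C{\left(7 \right)} - 60 \left(-27 + b{\left(-1,4 \right)}\right) = \left(8 + 2 \cdot 7\right) - 60 \left(-27 + \sqrt{4^{2} + \left(-1\right)^{2}}\right) = \left(8 + 14\right) - 60 \left(-27 + \sqrt{16 + 1}\right) = 22 - 60 \left(-27 + \sqrt{17}\right) = 22 + \left(1620 - 60 \sqrt{17}\right) = 1642 - 60 \sqrt{17}$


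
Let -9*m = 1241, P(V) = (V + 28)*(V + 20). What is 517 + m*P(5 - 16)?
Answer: -20580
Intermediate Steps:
P(V) = (20 + V)*(28 + V) (P(V) = (28 + V)*(20 + V) = (20 + V)*(28 + V))
m = -1241/9 (m = -⅑*1241 = -1241/9 ≈ -137.89)
517 + m*P(5 - 16) = 517 - 1241*(560 + (5 - 16)² + 48*(5 - 16))/9 = 517 - 1241*(560 + (-11)² + 48*(-11))/9 = 517 - 1241*(560 + 121 - 528)/9 = 517 - 1241/9*153 = 517 - 21097 = -20580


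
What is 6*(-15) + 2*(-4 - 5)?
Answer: -108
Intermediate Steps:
6*(-15) + 2*(-4 - 5) = -90 + 2*(-9) = -90 - 18 = -108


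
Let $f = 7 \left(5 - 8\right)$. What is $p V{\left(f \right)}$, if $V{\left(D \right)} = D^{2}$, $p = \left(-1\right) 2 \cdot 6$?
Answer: $-5292$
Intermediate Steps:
$p = -12$ ($p = \left(-2\right) 6 = -12$)
$f = -21$ ($f = 7 \left(5 - 8\right) = 7 \left(-3\right) = -21$)
$p V{\left(f \right)} = - 12 \left(-21\right)^{2} = \left(-12\right) 441 = -5292$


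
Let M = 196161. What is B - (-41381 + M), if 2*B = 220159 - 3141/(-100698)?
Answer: -3000832919/67132 ≈ -44701.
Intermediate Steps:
B = 7389858041/67132 (B = (220159 - 3141/(-100698))/2 = (220159 - 3141*(-1)/100698)/2 = (220159 - 1*(-1047/33566))/2 = (220159 + 1047/33566)/2 = (½)*(7389858041/33566) = 7389858041/67132 ≈ 1.1008e+5)
B - (-41381 + M) = 7389858041/67132 - (-41381 + 196161) = 7389858041/67132 - 1*154780 = 7389858041/67132 - 154780 = -3000832919/67132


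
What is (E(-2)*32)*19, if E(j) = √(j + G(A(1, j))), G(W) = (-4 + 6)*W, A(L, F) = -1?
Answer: 1216*I ≈ 1216.0*I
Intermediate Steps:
G(W) = 2*W
E(j) = √(-2 + j) (E(j) = √(j + 2*(-1)) = √(j - 2) = √(-2 + j))
(E(-2)*32)*19 = (√(-2 - 2)*32)*19 = (√(-4)*32)*19 = ((2*I)*32)*19 = (64*I)*19 = 1216*I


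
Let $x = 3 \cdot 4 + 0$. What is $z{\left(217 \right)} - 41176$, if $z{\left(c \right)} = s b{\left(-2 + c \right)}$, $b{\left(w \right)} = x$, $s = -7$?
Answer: $-41260$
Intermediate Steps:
$x = 12$ ($x = 12 + 0 = 12$)
$b{\left(w \right)} = 12$
$z{\left(c \right)} = -84$ ($z{\left(c \right)} = \left(-7\right) 12 = -84$)
$z{\left(217 \right)} - 41176 = -84 - 41176 = -41260$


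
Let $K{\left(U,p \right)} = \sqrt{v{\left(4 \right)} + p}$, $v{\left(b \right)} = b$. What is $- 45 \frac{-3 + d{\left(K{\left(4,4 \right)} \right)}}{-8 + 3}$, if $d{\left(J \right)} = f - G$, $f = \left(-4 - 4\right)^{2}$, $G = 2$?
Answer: $531$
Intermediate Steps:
$f = 64$ ($f = \left(-8\right)^{2} = 64$)
$K{\left(U,p \right)} = \sqrt{4 + p}$
$d{\left(J \right)} = 62$ ($d{\left(J \right)} = 64 - 2 = 62$)
$- 45 \frac{-3 + d{\left(K{\left(4,4 \right)} \right)}}{-8 + 3} = - 45 \frac{-3 + 62}{-8 + 3} = - 45 \frac{59}{-5} = - 45 \cdot 59 \left(- \frac{1}{5}\right) = \left(-45\right) \left(- \frac{59}{5}\right) = 531$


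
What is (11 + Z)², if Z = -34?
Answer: 529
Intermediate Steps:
(11 + Z)² = (11 - 34)² = (-23)² = 529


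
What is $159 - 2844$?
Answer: $-2685$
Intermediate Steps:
$159 - 2844 = -2685$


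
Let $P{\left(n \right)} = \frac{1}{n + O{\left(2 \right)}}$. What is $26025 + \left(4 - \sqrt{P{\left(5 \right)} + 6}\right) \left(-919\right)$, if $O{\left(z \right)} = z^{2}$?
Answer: $22349 + \frac{919 \sqrt{55}}{3} \approx 24621.0$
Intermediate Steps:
$P{\left(n \right)} = \frac{1}{4 + n}$ ($P{\left(n \right)} = \frac{1}{n + 2^{2}} = \frac{1}{n + 4} = \frac{1}{4 + n}$)
$26025 + \left(4 - \sqrt{P{\left(5 \right)} + 6}\right) \left(-919\right) = 26025 + \left(4 - \sqrt{\frac{1}{4 + 5} + 6}\right) \left(-919\right) = 26025 + \left(4 - \sqrt{\frac{1}{9} + 6}\right) \left(-919\right) = 26025 + \left(4 - \sqrt{\frac{55}{9}}\right) \left(-919\right) = 26025 + \left(4 - \frac{\sqrt{55}}{3}\right) \left(-919\right) = 26025 - \left(3676 - \frac{919 \sqrt{55}}{3}\right) = 22349 + \frac{919 \sqrt{55}}{3}$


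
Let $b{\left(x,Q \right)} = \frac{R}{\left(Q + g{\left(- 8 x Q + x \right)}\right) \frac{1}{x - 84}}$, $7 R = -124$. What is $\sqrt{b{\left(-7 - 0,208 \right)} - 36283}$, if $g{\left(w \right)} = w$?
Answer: $\frac{23 i \sqrt{33320495}}{697} \approx 190.48 i$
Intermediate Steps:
$R = - \frac{124}{7}$ ($R = \frac{1}{7} \left(-124\right) = - \frac{124}{7} \approx -17.714$)
$b{\left(x,Q \right)} = - \frac{124 \left(-84 + x\right)}{7 \left(Q + x - 8 Q x\right)}$ ($b{\left(x,Q \right)} = - \frac{124}{7 \frac{Q + \left(- 8 x Q + x\right)}{x - 84}} = - \frac{124}{7 \frac{Q - \left(- x + 8 Q x\right)}{-84 + x}} = - \frac{124}{7 \frac{Q + x - 8 Q x}{-84 + x}} = - \frac{124 \frac{-84 + x}{Q + x - 8 Q x}}{7} = - \frac{124 \left(-84 + x\right)}{7 \left(Q + x - 8 Q x\right)}$)
$\sqrt{b{\left(-7 - 0,208 \right)} - 36283} = \sqrt{\frac{1488 - \frac{124 \left(-7 - 0\right)}{7}}{208 - \left(-7 - 0\right) \left(-1 + 8 \cdot 208\right)} - 36283} = \sqrt{\frac{1488 - \frac{124 \left(-7 + 0\right)}{7}}{208 - \left(-7 + 0\right) \left(-1 + 1664\right)} - 36283} = \sqrt{\frac{1488 - -124}{208 - \left(-7\right) 1663} - 36283} = \sqrt{\frac{1488 + 124}{208 + 11641} - 36283} = \sqrt{\frac{1}{11849} \cdot 1612 - 36283} = \sqrt{\frac{1612}{11849} - 36283} = \sqrt{- \frac{429915655}{11849}} = \frac{23 i \sqrt{33320495}}{697}$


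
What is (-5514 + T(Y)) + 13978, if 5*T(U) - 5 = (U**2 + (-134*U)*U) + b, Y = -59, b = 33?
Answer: -84123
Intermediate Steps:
T(U) = 38/5 - 133*U**2/5 (T(U) = 1 + ((U**2 + (-134*U)*U) + 33)/5 = 1 + ((U**2 - 134*U**2) + 33)/5 = 1 + (-133*U**2 + 33)/5 = 1 + (33 - 133*U**2)/5 = 1 + (33/5 - 133*U**2/5) = 38/5 - 133*U**2/5)
(-5514 + T(Y)) + 13978 = (-5514 + (38/5 - 133/5*(-59)**2)) + 13978 = (-5514 + (38/5 - 133/5*3481)) + 13978 = (-5514 + (38/5 - 462973/5)) + 13978 = (-5514 - 92587) + 13978 = -98101 + 13978 = -84123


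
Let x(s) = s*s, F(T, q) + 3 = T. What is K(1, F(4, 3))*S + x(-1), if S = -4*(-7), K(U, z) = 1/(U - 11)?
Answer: -9/5 ≈ -1.8000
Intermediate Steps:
F(T, q) = -3 + T
K(U, z) = 1/(-11 + U)
S = 28
x(s) = s²
K(1, F(4, 3))*S + x(-1) = 28/(-11 + 1) + (-1)² = 28/(-10) + 1 = -⅒*28 + 1 = -14/5 + 1 = -9/5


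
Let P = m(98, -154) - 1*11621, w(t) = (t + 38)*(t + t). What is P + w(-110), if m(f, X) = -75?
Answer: 4144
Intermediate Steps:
w(t) = 2*t*(38 + t) (w(t) = (38 + t)*(2*t) = 2*t*(38 + t))
P = -11696 (P = -75 - 1*11621 = -75 - 11621 = -11696)
P + w(-110) = -11696 + 2*(-110)*(38 - 110) = -11696 + 2*(-110)*(-72) = -11696 + 15840 = 4144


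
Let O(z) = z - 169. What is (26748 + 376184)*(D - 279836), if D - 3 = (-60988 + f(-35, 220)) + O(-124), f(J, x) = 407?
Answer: -137281752924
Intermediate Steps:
O(z) = -169 + z
D = -60871 (D = 3 + ((-60988 + 407) + (-169 - 124)) = 3 + (-60581 - 293) = 3 - 60874 = -60871)
(26748 + 376184)*(D - 279836) = (26748 + 376184)*(-60871 - 279836) = 402932*(-340707) = -137281752924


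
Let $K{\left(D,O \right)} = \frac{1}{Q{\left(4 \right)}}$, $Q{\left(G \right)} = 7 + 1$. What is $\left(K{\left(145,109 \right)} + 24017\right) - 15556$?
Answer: $\frac{67689}{8} \approx 8461.1$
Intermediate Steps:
$Q{\left(G \right)} = 8$
$K{\left(D,O \right)} = \frac{1}{8}$
$\left(K{\left(145,109 \right)} + 24017\right) - 15556 = \left(\frac{1}{8} + 24017\right) - 15556 = \frac{192137}{8} - 15556 = \frac{67689}{8}$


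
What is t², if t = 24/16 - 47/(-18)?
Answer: 1369/81 ≈ 16.901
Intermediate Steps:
t = 37/9 (t = 24*(1/16) - 47*(-1/18) = 3/2 + 47/18 = 37/9 ≈ 4.1111)
t² = (37/9)² = 1369/81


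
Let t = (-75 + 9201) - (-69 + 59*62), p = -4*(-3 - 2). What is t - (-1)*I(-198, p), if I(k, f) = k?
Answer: 5339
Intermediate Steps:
p = 20 (p = -4*(-5) = 20)
t = 5537 (t = 9126 - (-69 + 3658) = 9126 - 1*3589 = 9126 - 3589 = 5537)
t - (-1)*I(-198, p) = 5537 - (-1)*(-198) = 5537 - 1*198 = 5537 - 198 = 5339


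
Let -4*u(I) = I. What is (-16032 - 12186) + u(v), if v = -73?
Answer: -112799/4 ≈ -28200.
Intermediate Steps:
u(I) = -I/4
(-16032 - 12186) + u(v) = (-16032 - 12186) - ¼*(-73) = -28218 + 73/4 = -112799/4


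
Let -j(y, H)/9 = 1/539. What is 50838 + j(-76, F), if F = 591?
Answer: 27401673/539 ≈ 50838.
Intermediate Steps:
j(y, H) = -9/539
50838 + j(-76, F) = 50838 - 9/539 = 27401673/539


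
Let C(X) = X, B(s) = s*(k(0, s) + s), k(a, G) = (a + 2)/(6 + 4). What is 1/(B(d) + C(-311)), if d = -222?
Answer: 5/244643 ≈ 2.0438e-5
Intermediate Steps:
k(a, G) = 1/5 + a/10 (k(a, G) = (2 + a)/10 = (2 + a)*(1/10) = 1/5 + a/10)
B(s) = s*(1/5 + s) (B(s) = s*((1/5 + (1/10)*0) + s) = s*((1/5 + 0) + s) = s*(1/5 + s))
1/(B(d) + C(-311)) = 1/(-222*(1/5 - 222) - 311) = 1/(-222*(-1109/5) - 311) = 1/(246198/5 - 311) = 1/(244643/5) = 5/244643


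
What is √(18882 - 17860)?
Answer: √1022 ≈ 31.969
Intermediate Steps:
√(18882 - 17860) = √1022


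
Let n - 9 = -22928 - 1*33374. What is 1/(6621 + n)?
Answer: -1/49672 ≈ -2.0132e-5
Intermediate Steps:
n = -56293 (n = 9 + (-22928 - 1*33374) = 9 + (-22928 - 33374) = 9 - 56302 = -56293)
1/(6621 + n) = 1/(6621 - 56293) = 1/(-49672) = -1/49672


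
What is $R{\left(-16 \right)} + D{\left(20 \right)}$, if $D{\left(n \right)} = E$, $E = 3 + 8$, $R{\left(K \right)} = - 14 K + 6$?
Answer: $241$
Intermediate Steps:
$R{\left(K \right)} = 6 - 14 K$
$E = 11$
$D{\left(n \right)} = 11$
$R{\left(-16 \right)} + D{\left(20 \right)} = \left(6 - -224\right) + 11 = \left(6 + 224\right) + 11 = 230 + 11 = 241$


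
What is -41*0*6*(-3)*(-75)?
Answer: 0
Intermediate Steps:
-41*0*6*(-3)*(-75) = -0*(-3)*(-75) = -41*0*(-75) = 0*(-75) = 0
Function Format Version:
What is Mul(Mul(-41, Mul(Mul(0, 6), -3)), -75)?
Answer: 0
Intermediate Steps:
Mul(Mul(-41, Mul(Mul(0, 6), -3)), -75) = Mul(Mul(-41, Mul(0, -3)), -75) = Mul(Mul(-41, 0), -75) = Mul(0, -75) = 0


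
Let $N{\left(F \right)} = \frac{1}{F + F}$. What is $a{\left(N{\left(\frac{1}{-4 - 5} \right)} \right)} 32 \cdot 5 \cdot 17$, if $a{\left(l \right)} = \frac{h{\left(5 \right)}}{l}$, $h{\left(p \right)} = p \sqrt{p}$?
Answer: $- \frac{27200 \sqrt{5}}{9} \approx -6757.9$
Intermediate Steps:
$h{\left(p \right)} = p^{\frac{3}{2}}$
$N{\left(F \right)} = \frac{1}{2 F}$
$a{\left(l \right)} = \frac{5 \sqrt{5}}{l}$ ($a{\left(l \right)} = \frac{5^{\frac{3}{2}}}{l} = \frac{5 \sqrt{5}}{l}$)
$a{\left(N{\left(\frac{1}{-4 - 5} \right)} \right)} 32 \cdot 5 \cdot 17 = \frac{5 \sqrt{5}}{\frac{1}{2} \frac{1}{\frac{1}{-4 - 5}}} \cdot 32 \cdot 5 \cdot 17 = \frac{5 \sqrt{5}}{\frac{1}{2} \frac{1}{\frac{1}{-9}}} \cdot 32 \cdot 85 = \frac{5 \sqrt{5}}{\frac{1}{2} \frac{1}{- \frac{1}{9}}} \cdot 32 \cdot 85 = \frac{5 \sqrt{5}}{\frac{1}{2} \left(-9\right)} 32 \cdot 85 = \frac{5 \sqrt{5}}{- \frac{9}{2}} \cdot 32 \cdot 85 = 5 \sqrt{5} \left(- \frac{2}{9}\right) 32 \cdot 85 = - \frac{10 \sqrt{5}}{9} \cdot 32 \cdot 85 = - \frac{320 \sqrt{5}}{9} \cdot 85 = - \frac{27200 \sqrt{5}}{9}$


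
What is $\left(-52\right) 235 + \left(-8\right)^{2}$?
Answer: $-12156$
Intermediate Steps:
$\left(-52\right) 235 + \left(-8\right)^{2} = -12220 + 64 = -12156$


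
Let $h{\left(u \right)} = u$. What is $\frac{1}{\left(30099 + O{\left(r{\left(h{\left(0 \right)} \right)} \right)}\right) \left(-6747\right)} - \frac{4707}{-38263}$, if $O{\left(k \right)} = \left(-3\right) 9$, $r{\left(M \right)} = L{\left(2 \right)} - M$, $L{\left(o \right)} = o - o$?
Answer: $\frac{955030417025}{7763401383192} \approx 0.12302$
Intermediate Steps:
$L{\left(o \right)} = 0$
$r{\left(M \right)} = - M$ ($r{\left(M \right)} = 0 - M = - M$)
$O{\left(k \right)} = -27$
$\frac{1}{\left(30099 + O{\left(r{\left(h{\left(0 \right)} \right)} \right)}\right) \left(-6747\right)} - \frac{4707}{-38263} = \frac{1}{\left(30099 - 27\right) \left(-6747\right)} - \frac{4707}{-38263} = \frac{1}{30072} \left(- \frac{1}{6747}\right) - - \frac{4707}{38263} = \frac{1}{30072} \left(- \frac{1}{6747}\right) + \frac{4707}{38263} = - \frac{1}{202895784} + \frac{4707}{38263} = \frac{955030417025}{7763401383192}$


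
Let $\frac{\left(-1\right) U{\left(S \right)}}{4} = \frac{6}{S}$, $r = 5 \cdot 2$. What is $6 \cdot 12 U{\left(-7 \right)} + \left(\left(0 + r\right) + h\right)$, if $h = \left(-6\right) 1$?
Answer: $\frac{1756}{7} \approx 250.86$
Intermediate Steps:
$r = 10$
$h = -6$
$U{\left(S \right)} = - \frac{24}{S}$ ($U{\left(S \right)} = - 4 \frac{6}{S} = - \frac{24}{S}$)
$6 \cdot 12 U{\left(-7 \right)} + \left(\left(0 + r\right) + h\right) = 6 \cdot 12 \left(- \frac{24}{-7}\right) + \left(\left(0 + 10\right) - 6\right) = 72 \left(\left(-24\right) \left(- \frac{1}{7}\right)\right) + \left(10 - 6\right) = 72 \cdot \frac{24}{7} + 4 = \frac{1728}{7} + 4 = \frac{1756}{7}$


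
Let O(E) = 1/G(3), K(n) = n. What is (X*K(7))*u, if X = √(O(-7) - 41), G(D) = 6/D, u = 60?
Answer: 1890*I*√2 ≈ 2672.9*I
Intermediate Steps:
O(E) = ½ (O(E) = 1/(6/3) = 1/(6*(⅓)) = 1/2 = ½)
X = 9*I*√2/2 (X = √(½ - 41) = √(-81/2) = 9*I*√2/2 ≈ 6.364*I)
(X*K(7))*u = ((9*I*√2/2)*7)*60 = (63*I*√2/2)*60 = 1890*I*√2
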